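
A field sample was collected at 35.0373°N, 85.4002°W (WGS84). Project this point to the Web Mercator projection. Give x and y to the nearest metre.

Web Mercator is spherical with R = a = 6378137 m.
x = R·λ = 6378137 × -1.490514672 = -9506706.778 m.
y = R·ln tan(π/4 + φ/2) = 6378137 × 0.653631495 = 4168951.221 m.

x -9506707 m, y 4168951 m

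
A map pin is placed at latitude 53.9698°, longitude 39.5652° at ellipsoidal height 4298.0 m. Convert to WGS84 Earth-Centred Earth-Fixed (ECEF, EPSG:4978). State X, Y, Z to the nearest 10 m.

WGS84: a = 6378137 m, e² = 0.006694380; N(φ) = a/√(1−e²sin²φ) = 6392145.306 m.
X = (N+h)·cosφ·cosλ = 2900483.010 m; Y = (N+h)·cosφ·sinλ = 2396522.378 m; Z = (N(1−e²)+h)·sinφ = 5138243.155 m.

X 2900480 m, Y 2396520 m, Z 5138240 m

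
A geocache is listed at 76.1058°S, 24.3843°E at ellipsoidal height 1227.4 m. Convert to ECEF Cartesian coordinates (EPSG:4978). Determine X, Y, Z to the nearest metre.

X 1399648 m, Y 634446 m, Z -6170752 m

WGS84: a = 6378137 m, e² = 0.006694380; N(φ) = a/√(1−e²sin²φ) = 6398350.499 m.
X = (N+h)·cosφ·cosλ = 1399648.085 m; Y = (N+h)·cosφ·sinλ = 634446.141 m; Z = (N(1−e²)+h)·sinφ = -6170751.605 m.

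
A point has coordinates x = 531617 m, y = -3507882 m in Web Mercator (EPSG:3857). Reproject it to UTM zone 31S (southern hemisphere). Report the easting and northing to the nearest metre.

Web Mercator inverse (R = 6378137 m) → φ = -30.03369689°, λ = 4.77559676°.
UTM 31S forward: E = 671208.089 m, N = 6676152.695 m.

E 671208 m, N 6676153 m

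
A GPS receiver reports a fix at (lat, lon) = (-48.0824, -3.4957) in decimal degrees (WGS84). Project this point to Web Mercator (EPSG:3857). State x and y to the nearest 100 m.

Web Mercator is spherical with R = a = 6378137 m.
x = R·λ = 6378137 × -0.061011475 = -389139.544 m.
y = R·ln tan(π/4 + φ/2) = 6378137 × -0.959617867 = -6120574.223 m.

x -389100 m, y -6120600 m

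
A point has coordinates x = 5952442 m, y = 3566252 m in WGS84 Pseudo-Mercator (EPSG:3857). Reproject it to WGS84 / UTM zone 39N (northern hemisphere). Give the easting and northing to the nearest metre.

E 737254 m, N 3375304 m

Web Mercator inverse (R = 6378137 m) → φ = 30.48659735°, λ = 53.47169626°.
UTM 39N forward: E = 737253.760 m, N = 3375303.577 m.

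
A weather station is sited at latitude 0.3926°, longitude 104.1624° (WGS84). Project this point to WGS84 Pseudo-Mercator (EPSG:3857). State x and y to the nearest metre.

x 11595305 m, y 43704 m

Web Mercator is spherical with R = a = 6378137 m.
x = R·λ = 6378137 × 1.817976837 = 11595305.328 m.
y = R·ln tan(π/4 + φ/2) = 6378137 × 0.006852216 = 43704.374 m.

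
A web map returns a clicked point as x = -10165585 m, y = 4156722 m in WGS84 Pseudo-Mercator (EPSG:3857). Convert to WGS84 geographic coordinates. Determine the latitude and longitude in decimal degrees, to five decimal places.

lat 34.94730°, lon -91.31900°

R = 6378137 m. λ = x/R = -91.31900378°.
φ = 2·arctan(exp(y/R)) − 90° = 2·arctan(1.91883) − 90° = 34.94730200°.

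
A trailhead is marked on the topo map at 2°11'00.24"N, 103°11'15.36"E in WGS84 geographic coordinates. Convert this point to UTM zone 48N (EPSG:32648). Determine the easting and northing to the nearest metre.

E 298437 m, N 241454 m

Zone 48 central meridian λ₀ = 6×48 − 183 = 105°; Δλ = -1.8124°.
Transverse Mercator on WGS84 with k₀ = 0.9996 gives E = 298436.949 m, N = 241453.962 m.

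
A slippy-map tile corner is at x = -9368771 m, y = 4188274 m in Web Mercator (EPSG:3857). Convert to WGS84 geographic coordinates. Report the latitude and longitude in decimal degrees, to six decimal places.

lat 35.179299°, lon -84.161102°

R = 6378137 m. λ = x/R = -84.16110183°.
φ = 2·arctan(exp(y/R)) − 90° = 2·arctan(1.92834) − 90° = 35.17929947°.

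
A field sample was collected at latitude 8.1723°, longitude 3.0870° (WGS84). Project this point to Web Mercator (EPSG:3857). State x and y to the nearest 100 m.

x 343600 m, y 912800 m

Web Mercator is spherical with R = a = 6378137 m.
x = R·λ = 6378137 × 0.053878314 = 343643.268 m.
y = R·ln tan(π/4 + φ/2) = 6378137 × 0.143119647 = 912836.719 m.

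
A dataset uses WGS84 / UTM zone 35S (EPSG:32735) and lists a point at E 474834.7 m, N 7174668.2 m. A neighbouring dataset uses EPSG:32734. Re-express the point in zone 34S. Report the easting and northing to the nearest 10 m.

UTM 35S → geographic: φ = -25.54509964°, λ = 26.74949969°.
UTM 34S (λ₀ = 21°) forward: E = 1078207.951 m, N = 7162153.796 m.

E 1078210 m, N 7162150 m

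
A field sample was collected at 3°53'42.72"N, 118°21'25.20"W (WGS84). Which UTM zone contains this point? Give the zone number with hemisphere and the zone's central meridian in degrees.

Zone 11N, central meridian -117°

UTM zone = ⌊(λ + 180)/6⌋ + 1; -118.3570° ∈ [-120°, -114°) → zone 11.
Hemisphere: N (φ ≥ 0).
Central meridian λ₀ = 6×11 − 183 = -117°.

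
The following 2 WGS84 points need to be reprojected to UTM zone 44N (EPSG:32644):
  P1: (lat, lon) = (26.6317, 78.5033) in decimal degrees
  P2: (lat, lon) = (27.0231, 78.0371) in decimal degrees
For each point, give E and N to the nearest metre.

P1: E 251440 m, N 2948072 m; P2: E 206018 m, N 2992449 m

UTM zone 44N: λ₀ = 81°, k₀ = 0.9996.
P1 (26.6317°, 78.5033°) → (251440.176, 2948072.255) m.
P2 (27.0231°, 78.0371°) → (206017.940, 2992449.427) m.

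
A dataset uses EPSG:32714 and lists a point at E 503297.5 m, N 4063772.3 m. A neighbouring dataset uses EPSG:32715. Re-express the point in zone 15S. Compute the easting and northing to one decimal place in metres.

E 106213.6 m, N 4047295.4 m

UTM 14S → geographic: φ = -53.57490027°, λ = -98.95020051°.
UTM 15S (λ₀ = -93°) forward: E = 106213.649 m, N = 4047295.392 m.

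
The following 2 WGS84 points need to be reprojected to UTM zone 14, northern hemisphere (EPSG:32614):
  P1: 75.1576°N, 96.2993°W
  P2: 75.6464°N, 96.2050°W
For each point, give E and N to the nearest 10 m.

P1: E 577200 m, N 8342950 m; P2: E 577320 m, N 8397560 m

UTM zone 14N: λ₀ = -99°, k₀ = 0.9996.
P1 (75.1576°, -96.2993°) → (577198.682, 8342950.039) m.
P2 (75.6464°, -96.2050°) → (577318.393, 8397557.513) m.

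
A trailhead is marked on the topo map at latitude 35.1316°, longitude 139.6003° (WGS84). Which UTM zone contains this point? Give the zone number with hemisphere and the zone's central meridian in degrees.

UTM zone = ⌊(λ + 180)/6⌋ + 1; 139.6003° ∈ [138°, 144°) → zone 54.
Hemisphere: N (φ ≥ 0).
Central meridian λ₀ = 6×54 − 183 = 141°.

Zone 54N, central meridian 141°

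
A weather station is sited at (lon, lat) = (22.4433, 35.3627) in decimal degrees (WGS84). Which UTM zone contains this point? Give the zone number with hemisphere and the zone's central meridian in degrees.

Zone 34N, central meridian 21°

UTM zone = ⌊(λ + 180)/6⌋ + 1; 22.4433° ∈ [18°, 24°) → zone 34.
Hemisphere: N (φ ≥ 0).
Central meridian λ₀ = 6×34 − 183 = 21°.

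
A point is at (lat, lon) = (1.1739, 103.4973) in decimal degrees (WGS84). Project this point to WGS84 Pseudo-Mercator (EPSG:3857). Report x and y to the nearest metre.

Web Mercator is spherical with R = a = 6378137 m.
x = R·λ = 6378137 × 1.806368652 = 11521266.734 m.
y = R·ln tan(π/4 + φ/2) = 6378137 × 0.020489854 = 130687.094 m.

x 11521267 m, y 130687 m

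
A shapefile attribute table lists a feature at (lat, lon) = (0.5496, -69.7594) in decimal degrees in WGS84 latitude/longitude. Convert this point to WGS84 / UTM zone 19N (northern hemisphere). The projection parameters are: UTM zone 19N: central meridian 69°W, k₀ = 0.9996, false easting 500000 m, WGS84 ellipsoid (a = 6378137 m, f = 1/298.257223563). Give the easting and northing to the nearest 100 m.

Zone 19 central meridian λ₀ = 6×19 − 183 = -69°; Δλ = -0.7594°.
Transverse Mercator on WGS84 with k₀ = 0.9996 gives E = 415499.164 m, N = 60752.704 m.

E 415500 m, N 60800 m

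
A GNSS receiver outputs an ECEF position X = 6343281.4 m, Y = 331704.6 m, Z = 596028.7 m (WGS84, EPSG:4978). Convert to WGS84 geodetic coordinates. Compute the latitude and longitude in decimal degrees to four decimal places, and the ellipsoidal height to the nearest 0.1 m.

lat 5.3965°, lon 2.9934°, h 1901.4 m

λ = atan2(Y, X) = 2.99340004°; p = √(X²+Y²) = 6351948.3 m.
Bowring's method on WGS84 (a = 6378137 m, b = 6356752.314 m) gives φ = 5.39650016°, h = 1901.445 m.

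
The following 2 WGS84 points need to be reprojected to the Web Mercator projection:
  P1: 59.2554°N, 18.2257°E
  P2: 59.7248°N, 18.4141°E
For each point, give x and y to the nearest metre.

Web Mercator: x = R·λ, y = R·ln tan(π/4+φ/2), R = 6378137 m.
P1 (59.2554°, 18.2257°) → (2028875.643, 8235794.590) m.
P2 (59.7248°, 18.4141°) → (2049848.235, 8338720.867) m.

P1: x 2028876 m, y 8235795 m; P2: x 2049848 m, y 8338721 m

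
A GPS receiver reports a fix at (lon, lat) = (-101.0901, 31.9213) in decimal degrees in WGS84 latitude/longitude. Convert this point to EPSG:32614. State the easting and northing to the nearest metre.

Zone 14 central meridian λ₀ = 6×14 − 183 = -99°; Δλ = -2.0901°.
Transverse Mercator on WGS84 with k₀ = 0.9996 gives E = 302390.971 m, N = 3533618.756 m.

E 302391 m, N 3533619 m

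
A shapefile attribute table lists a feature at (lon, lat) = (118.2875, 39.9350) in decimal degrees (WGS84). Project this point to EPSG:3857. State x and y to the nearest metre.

Web Mercator is spherical with R = a = 6378137 m.
x = R·λ = 6378137 × 2.064506339 = 13167704.267 m.
y = R·ln tan(π/4 + φ/2) = 6378137 × 0.761429419 = 4856501.148 m.

x 13167704 m, y 4856501 m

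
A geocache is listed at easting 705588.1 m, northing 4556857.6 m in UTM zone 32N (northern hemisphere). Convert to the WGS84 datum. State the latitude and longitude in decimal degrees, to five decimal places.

Zone 32N: λ₀ = 9°, k₀ = 0.9996, false easting 500000 m.
Meridian distance M = (N − FN)/k₀ = 4558681.1 m.
Inverse transverse Mercator on WGS84 gives φ = 41.13700043°, λ = 11.44950013°.

lat 41.13700°, lon 11.44950°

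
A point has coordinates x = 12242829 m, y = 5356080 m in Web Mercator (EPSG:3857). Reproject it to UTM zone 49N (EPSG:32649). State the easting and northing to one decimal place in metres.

E 417187.5 m, N 4793425.6 m

Web Mercator inverse (R = 6378137 m) → φ = 43.28910096°, λ = 109.97920412°.
UTM 49N forward: E = 417187.491 m, N = 4793425.637 m.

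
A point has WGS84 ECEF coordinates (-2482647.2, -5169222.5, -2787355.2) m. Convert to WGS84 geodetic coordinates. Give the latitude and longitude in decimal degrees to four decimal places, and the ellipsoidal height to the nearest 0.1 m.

lat -26.0745°, lon -115.6538°, h 1995.6 m

λ = atan2(Y, X) = -115.65380008°; p = √(X²+Y²) = 5734492.0 m.
Bowring's method on WGS84 (a = 6378137 m, b = 6356752.314 m) gives φ = -26.07450030°, h = 1995.632 m.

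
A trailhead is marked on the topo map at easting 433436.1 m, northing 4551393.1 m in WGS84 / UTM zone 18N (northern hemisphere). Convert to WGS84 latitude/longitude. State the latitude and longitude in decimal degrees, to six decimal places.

Zone 18N: λ₀ = -75°, k₀ = 0.9996, false easting 500000 m.
Meridian distance M = (N − FN)/k₀ = 4553214.4 m.
Inverse transverse Mercator on WGS84 gives φ = 41.11109957°, λ = -75.79279998°.

lat 41.111100°, lon -75.792800°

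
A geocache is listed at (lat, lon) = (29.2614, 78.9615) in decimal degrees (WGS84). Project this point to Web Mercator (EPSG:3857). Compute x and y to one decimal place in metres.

Web Mercator is spherical with R = a = 6378137 m.
x = R·λ = 6378137 × 1.378138157 = 8789953.972 m.
y = R·ln tan(π/4 + φ/2) = 6378137 × 0.534475608 = 3408958.654 m.

x 8789954.0 m, y 3408958.7 m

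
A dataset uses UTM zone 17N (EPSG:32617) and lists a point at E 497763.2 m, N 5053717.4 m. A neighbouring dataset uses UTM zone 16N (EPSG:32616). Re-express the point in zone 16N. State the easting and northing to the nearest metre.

UTM 17N → geographic: φ = 45.63700009°, λ = -81.02870007°.
UTM 16N (λ₀ = -87°) forward: E = 965367.042 m, N = 5071085.189 m.

E 965367 m, N 5071085 m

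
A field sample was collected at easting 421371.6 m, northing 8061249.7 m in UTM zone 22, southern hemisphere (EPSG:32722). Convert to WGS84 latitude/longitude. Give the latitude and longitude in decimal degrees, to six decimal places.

lat -17.533700°, lon -51.740800°

Zone 22S: λ₀ = -51°, k₀ = 0.9996, false easting 500000 m, false northing 10000000 m.
Meridian distance M = (N − FN)/k₀ = -1939526.1 m.
Inverse transverse Mercator on WGS84 gives φ = -17.53370005°, λ = -51.74080031°.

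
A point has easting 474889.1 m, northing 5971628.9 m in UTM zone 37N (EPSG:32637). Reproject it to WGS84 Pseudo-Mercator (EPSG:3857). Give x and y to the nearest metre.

x 4298925 m, y 7149823 m

Unproject from UTM 37N (λ₀ = 39°) → φ = 53.89249986°, λ = 38.61790014°.
Web Mercator (R = 6378137 m): x = 4298924.979 m, y = 7149823.285 m.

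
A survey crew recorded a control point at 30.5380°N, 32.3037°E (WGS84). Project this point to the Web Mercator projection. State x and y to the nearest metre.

Web Mercator is spherical with R = a = 6378137 m.
x = R·λ = 6378137 × 0.563805926 = 3596031.435 m.
y = R·ln tan(π/4 + φ/2) = 6378137 × 0.560178291 = 3572893.883 m.

x 3596031 m, y 3572894 m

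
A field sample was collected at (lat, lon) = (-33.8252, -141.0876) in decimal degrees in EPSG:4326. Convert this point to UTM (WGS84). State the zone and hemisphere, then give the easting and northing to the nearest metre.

Longitude -141.0876° lies in the 6° band [-144°, -138°), giving zone 7; latitude is south of the equator, so 7S.
Zone 7 central meridian λ₀ = 6×7 − 183 = -141°; Δλ = -0.0876°.
Transverse Mercator on WGS84 with k₀ = 0.9996 gives E = 491893.796 m, N = 6257221.775 m.

Zone 7S: E 491894 m, N 6257222 m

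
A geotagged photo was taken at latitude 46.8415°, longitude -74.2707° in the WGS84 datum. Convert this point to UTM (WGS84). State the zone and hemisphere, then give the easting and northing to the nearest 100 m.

Zone 18N: E 555600 m, N 5187800 m

Longitude -74.2707° lies in the 6° band [-78°, -72°), giving zone 18; latitude is north of the equator, so 18N.
Zone 18 central meridian λ₀ = 6×18 − 183 = -75°; Δλ = +0.7293°.
Transverse Mercator on WGS84 with k₀ = 0.9996 gives E = 555609.112 m, N = 5187809.000 m.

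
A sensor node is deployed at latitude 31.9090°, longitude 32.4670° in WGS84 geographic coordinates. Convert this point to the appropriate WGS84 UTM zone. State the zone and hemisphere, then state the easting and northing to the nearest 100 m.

Longitude 32.4670° lies in the 6° band [30°, 36°), giving zone 36; latitude is north of the equator, so 36N.
Zone 36 central meridian λ₀ = 6×36 − 183 = 33°; Δλ = -0.5330°.
Transverse Mercator on WGS84 with k₀ = 0.9996 gives E = 449605.318 m, N = 3530473.002 m.

Zone 36N: E 449600 m, N 3530500 m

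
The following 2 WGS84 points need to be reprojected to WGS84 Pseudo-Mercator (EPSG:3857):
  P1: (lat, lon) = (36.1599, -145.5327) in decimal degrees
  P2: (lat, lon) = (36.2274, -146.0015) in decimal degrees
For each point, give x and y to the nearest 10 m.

P1: x -16200630 m, y 4322650 m; P2: x -16252810 m, y 4331960 m

Web Mercator: x = R·λ, y = R·ln tan(π/4+φ/2), R = 6378137 m.
P1 (36.1599°, -145.5327°) → (-16200626.058, 4322645.730) m.
P2 (36.2274°, -146.0015°) → (-16252812.635, 4331956.544) m.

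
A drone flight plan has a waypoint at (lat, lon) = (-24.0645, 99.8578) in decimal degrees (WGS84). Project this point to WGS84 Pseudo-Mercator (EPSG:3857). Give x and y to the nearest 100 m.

Web Mercator is spherical with R = a = 6378137 m.
x = R·λ = 6378137 × 1.742847394 = 11116119.448 m.
y = R·ln tan(π/4 + φ/2) = 6378137 × -0.432927309 = -2761269.687 m.

x 11116100 m, y -2761300 m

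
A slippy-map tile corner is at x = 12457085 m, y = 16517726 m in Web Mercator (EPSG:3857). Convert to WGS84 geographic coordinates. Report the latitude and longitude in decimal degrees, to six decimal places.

R = 6378137 m. λ = x/R = 111.90389851°.
φ = 2·arctan(exp(y/R)) − 90° = 2·arctan(13.32633) − 90° = 81.41719957°.

lat 81.417200°, lon 111.903899°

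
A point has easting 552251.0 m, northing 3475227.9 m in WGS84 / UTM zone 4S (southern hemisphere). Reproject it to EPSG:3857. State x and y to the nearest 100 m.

x -17599000 m, y -8150100 m

Unproject from UTM 4S (λ₀ = -159°) → φ = -58.85960011°, λ = -158.09419974°.
Web Mercator (R = 6378137 m): x = -17598965.812 m, y = -8150102.763 m.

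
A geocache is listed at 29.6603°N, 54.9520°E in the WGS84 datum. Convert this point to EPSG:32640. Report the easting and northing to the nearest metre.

E 301784 m, N 3282898 m

Zone 40 central meridian λ₀ = 6×40 − 183 = 57°; Δλ = -2.0480°.
Transverse Mercator on WGS84 with k₀ = 0.9996 gives E = 301784.184 m, N = 3282898.337 m.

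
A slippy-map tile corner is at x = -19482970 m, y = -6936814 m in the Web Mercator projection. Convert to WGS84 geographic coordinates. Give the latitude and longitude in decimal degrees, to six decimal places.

lat -52.749598°, lon -175.018497°

R = 6378137 m. λ = x/R = -175.01849731°.
φ = 2·arctan(exp(y/R)) − 90° = 2·arctan(0.33703) − 90° = -52.74959813°.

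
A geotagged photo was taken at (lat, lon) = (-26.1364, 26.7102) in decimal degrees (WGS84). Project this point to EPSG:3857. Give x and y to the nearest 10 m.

Web Mercator is spherical with R = a = 6378137 m.
x = R·λ = 6378137 × 0.466180934 = 2973365.863 m.
y = R·ln tan(π/4 + φ/2) = 6378137 × -0.472862922 = -3015984.499 m.

x 2973370 m, y -3015980 m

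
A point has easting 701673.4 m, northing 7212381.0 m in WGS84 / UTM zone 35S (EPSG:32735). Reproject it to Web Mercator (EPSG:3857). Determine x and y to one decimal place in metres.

Unproject from UTM 35S (λ₀ = 27°) → φ = -25.19120021°, λ = 29.00140033°.
Web Mercator (R = 6378137 m): x = 3228421.117 m, y = -2899247.597 m.

x 3228421.1 m, y -2899247.6 m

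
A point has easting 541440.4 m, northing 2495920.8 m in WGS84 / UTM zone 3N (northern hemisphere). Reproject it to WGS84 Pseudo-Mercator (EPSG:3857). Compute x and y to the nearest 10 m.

Unproject from UTM 3N (λ₀ = -165°) → φ = 22.56950022°, λ = -164.59689987°.
Web Mercator (R = 6378137 m): x = -18322843.080 m, y = 2580039.329 m.

x -18322840 m, y 2580040 m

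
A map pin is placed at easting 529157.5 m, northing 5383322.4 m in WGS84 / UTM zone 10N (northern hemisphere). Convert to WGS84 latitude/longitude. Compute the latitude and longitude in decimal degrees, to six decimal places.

lat 48.602300°, lon -122.604499°

Zone 10N: λ₀ = -123°, k₀ = 0.9996, false easting 500000 m.
Meridian distance M = (N − FN)/k₀ = 5385476.6 m.
Inverse transverse Mercator on WGS84 gives φ = 48.60230016°, λ = -122.60449937°.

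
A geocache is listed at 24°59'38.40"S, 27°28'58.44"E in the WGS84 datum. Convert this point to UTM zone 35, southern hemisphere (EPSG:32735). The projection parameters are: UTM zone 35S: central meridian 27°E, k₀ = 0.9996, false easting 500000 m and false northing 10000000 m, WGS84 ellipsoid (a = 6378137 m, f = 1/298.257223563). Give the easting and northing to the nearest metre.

E 548732 m, N 7235630 m

Zone 35 central meridian λ₀ = 6×35 − 183 = 27°; Δλ = +0.4829°.
Transverse Mercator on WGS84 with k₀ = 0.9996 gives E = 548732.039 m, N = 7235629.852 m.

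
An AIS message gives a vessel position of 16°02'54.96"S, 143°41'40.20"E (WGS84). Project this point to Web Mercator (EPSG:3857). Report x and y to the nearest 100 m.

Web Mercator is spherical with R = a = 6378137 m.
x = R·λ = 6378137 × 2.507942142 = 15995998.570 m.
y = R·ln tan(π/4 + φ/2) = 6378137 × -0.283837052 = -1810351.604 m.

x 15996000 m, y -1810400 m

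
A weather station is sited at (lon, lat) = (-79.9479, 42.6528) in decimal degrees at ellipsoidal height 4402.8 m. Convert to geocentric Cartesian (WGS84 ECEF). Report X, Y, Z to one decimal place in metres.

X 820601.2 m, Y -4629241.4 m, Z 4302196.9 m

WGS84: a = 6378137 m, e² = 0.006694380; N(φ) = a/√(1−e²sin²φ) = 6387960.460 m.
X = (N+h)·cosφ·cosλ = 820601.177 m; Y = (N+h)·cosφ·sinλ = -4629241.387 m; Z = (N(1−e²)+h)·sinφ = 4302196.891 m.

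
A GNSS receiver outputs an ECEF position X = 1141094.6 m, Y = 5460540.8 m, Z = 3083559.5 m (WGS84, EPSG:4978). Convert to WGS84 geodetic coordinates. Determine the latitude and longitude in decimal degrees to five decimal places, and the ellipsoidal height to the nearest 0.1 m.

λ = atan2(Y, X) = 78.19670042°; p = √(X²+Y²) = 5578494.7 m.
Bowring's method on WGS84 (a = 6378137 m, b = 6356752.314 m) gives φ = 29.09520009°, h = 892.260 m.

lat 29.09520°, lon 78.19670°, h 892.3 m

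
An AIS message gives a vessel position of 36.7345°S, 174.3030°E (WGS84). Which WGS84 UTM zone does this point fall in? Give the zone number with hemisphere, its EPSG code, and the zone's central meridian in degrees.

UTM zone = ⌊(λ + 180)/6⌋ + 1; 174.3030° ∈ [174°, 180°) → zone 60.
Hemisphere: S (φ < 0).
Central meridian λ₀ = 6×60 − 183 = 177°.
EPSG code: 32760.

Zone 60S (EPSG:32760), central meridian 177°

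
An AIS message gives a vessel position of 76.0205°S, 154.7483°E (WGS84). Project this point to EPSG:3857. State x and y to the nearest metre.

Web Mercator is spherical with R = a = 6378137 m.
x = R·λ = 6378137 × 2.700867347 = 17226501.957 m.
y = R·ln tan(π/4 + φ/2) = 6378137 × -2.098804018 = -13386459.561 m.

x 17226502 m, y -13386460 m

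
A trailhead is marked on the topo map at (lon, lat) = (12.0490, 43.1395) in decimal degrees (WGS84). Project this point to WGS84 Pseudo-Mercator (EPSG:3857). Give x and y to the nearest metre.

Web Mercator is spherical with R = a = 6378137 m.
x = R·λ = 6378137 × 0.210294722 = 1341288.545 m.
y = R·ln tan(π/4 + φ/2) = 6378137 × 0.836173530 = 5333229.331 m.

x 1341289 m, y 5333229 m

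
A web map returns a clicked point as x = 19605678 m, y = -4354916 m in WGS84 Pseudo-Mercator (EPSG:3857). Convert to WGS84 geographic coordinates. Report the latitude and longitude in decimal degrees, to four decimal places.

R = 6378137 m. λ = x/R = 176.12080203°.
φ = 2·arctan(exp(y/R)) − 90° = 2·arctan(0.50521) − 90° = -36.39359884°.

lat -36.3936°, lon 176.1208°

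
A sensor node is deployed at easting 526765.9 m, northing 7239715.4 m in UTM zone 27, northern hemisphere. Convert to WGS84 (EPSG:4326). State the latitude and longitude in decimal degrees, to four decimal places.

lat 65.2794°, lon -20.4264°

Zone 27N: λ₀ = -21°, k₀ = 0.9996, false easting 500000 m.
Meridian distance M = (N − FN)/k₀ = 7242612.4 m.
Inverse transverse Mercator on WGS84 gives φ = 65.27939960°, λ = -20.42640037°.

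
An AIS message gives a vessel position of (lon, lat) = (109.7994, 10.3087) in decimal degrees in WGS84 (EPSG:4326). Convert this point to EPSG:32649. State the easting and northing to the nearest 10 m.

E 368540 m, N 1139790 m

Zone 49 central meridian λ₀ = 6×49 − 183 = 111°; Δλ = -1.2006°.
Transverse Mercator on WGS84 with k₀ = 0.9996 gives E = 368536.657 m, N = 1139790.279 m.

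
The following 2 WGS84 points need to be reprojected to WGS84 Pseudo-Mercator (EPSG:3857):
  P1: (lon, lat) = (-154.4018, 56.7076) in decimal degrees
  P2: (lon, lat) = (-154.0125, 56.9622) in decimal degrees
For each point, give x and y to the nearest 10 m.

Web Mercator: x = R·λ, y = R·ln tan(π/4+φ/2), R = 6378137 m.
P1 (56.7076°, -154.4018°) → (-17187929.754, 7700587.998) m.
P2 (56.9622°, -154.0125°) → (-17144593.076, 7752396.602) m.

P1: x -17187930 m, y 7700590 m; P2: x -17144590 m, y 7752400 m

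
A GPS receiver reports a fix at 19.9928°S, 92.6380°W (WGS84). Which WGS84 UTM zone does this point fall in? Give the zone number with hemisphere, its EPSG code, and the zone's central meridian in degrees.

Zone 15S (EPSG:32715), central meridian -93°

UTM zone = ⌊(λ + 180)/6⌋ + 1; -92.6380° ∈ [-96°, -90°) → zone 15.
Hemisphere: S (φ < 0).
Central meridian λ₀ = 6×15 − 183 = -93°.
EPSG code: 32715.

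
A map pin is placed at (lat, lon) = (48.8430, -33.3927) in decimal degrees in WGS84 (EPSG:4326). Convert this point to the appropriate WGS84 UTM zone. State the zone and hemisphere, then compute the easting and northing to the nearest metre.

Longitude -33.3927° lies in the 6° band [-36°, -30°), giving zone 25; latitude is north of the equator, so 25N.
Zone 25 central meridian λ₀ = 6×25 − 183 = -33°; Δλ = -0.3927°.
Transverse Mercator on WGS84 with k₀ = 0.9996 gives E = 471186.790 m, N = 5410077.419 m.

Zone 25N: E 471187 m, N 5410077 m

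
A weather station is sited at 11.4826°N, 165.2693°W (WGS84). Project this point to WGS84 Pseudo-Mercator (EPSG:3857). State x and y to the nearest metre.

x -18397694 m, y 1286881 m

Web Mercator is spherical with R = a = 6378137 m.
x = R·λ = 6378137 × -2.884493437 = -18397694.320 m.
y = R·ln tan(π/4 + φ/2) = 6378137 × 0.201764340 = 1286880.601 m.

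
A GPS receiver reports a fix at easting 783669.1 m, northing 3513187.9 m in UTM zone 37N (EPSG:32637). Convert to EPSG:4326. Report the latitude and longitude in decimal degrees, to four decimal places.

Zone 37N: λ₀ = 39°, k₀ = 0.9996, false easting 500000 m.
Meridian distance M = (N − FN)/k₀ = 3514593.7 m.
Inverse transverse Mercator on WGS84 gives φ = 31.71900033°, λ = 41.99349955°.

lat 31.7190°, lon 41.9935°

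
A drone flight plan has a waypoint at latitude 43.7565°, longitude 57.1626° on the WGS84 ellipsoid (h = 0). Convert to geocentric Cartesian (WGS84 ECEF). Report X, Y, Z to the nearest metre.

X 2502097 m, Y 3876934 m, Z 4388590 m

WGS84: a = 6378137 m, e² = 0.006694380; N(φ) = a/√(1−e²sin²φ) = 6388372.814 m.
X = (N+h)·cosφ·cosλ = 2502097.002 m; Y = (N+h)·cosφ·sinλ = 3876934.458 m; Z = (N(1−e²)+h)·sinφ = 4388589.815 m.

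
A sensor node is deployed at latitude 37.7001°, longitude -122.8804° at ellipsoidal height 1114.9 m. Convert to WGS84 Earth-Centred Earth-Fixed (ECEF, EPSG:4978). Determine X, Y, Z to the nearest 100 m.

WGS84: a = 6378137 m, e² = 0.006694380; N(φ) = a/√(1−e²sin²φ) = 6386135.782 m.
X = (N+h)·cosφ·cosλ = -2743608.699 m; Y = (N+h)·cosφ·sinλ = -4244156.126 m; Z = (N(1−e²)+h)·sinφ = 3879841.739 m.

X -2743600 m, Y -4244200 m, Z 3879800 m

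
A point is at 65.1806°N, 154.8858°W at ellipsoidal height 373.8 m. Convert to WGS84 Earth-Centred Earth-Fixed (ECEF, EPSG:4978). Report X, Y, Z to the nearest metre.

WGS84: a = 6378137 m, e² = 0.006694380; N(φ) = a/√(1−e²sin²φ) = 6395797.294 m.
X = (N+h)·cosφ·cosλ = -2431036.866 m; Y = (N+h)·cosφ·sinλ = -1139515.674 m; Z = (N(1−e²)+h)·sinφ = 5766530.101 m.

X -2431037 m, Y -1139516 m, Z 5766530 m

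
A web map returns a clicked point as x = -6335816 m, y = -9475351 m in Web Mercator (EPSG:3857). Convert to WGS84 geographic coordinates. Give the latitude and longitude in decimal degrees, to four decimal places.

R = 6378137 m. λ = x/R = -56.91560350°.
φ = 2·arctan(exp(y/R)) − 90° = 2·arctan(0.22637) − 90° = -64.49019878°.

lat -64.4902°, lon -56.9156°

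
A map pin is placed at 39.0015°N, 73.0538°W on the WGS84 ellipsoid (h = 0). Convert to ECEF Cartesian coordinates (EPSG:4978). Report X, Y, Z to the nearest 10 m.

WGS84: a = 6378137 m, e² = 0.006694380; N(φ) = a/√(1−e²sin²φ) = 6386609.480 m.
X = (N+h)·cosφ·cosλ = 1446648.431 m; Y = (N+h)·cosφ·sinλ = -4747713.797 m; Z = (N(1−e²)+h)·sinφ = 3992446.434 m.

X 1446650 m, Y -4747710 m, Z 3992450 m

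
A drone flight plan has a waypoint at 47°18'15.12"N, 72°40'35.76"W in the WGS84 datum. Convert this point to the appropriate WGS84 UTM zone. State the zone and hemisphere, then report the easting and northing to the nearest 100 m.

Zone 18N: E 675600 m, N 5241600 m

Longitude -72.6766° lies in the 6° band [-78°, -72°), giving zone 18; latitude is north of the equator, so 18N.
Zone 18 central meridian λ₀ = 6×18 − 183 = -75°; Δλ = +2.3234°.
Transverse Mercator on WGS84 with k₀ = 0.9996 gives E = 675628.960 m, N = 5241587.528 m.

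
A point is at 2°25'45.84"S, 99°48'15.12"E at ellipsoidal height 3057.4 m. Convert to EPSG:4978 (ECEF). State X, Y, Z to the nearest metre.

X -1085631 m, Y 6282386 m, Z -268680 m

WGS84: a = 6378137 m, e² = 0.006694380; N(φ) = a/√(1−e²sin²φ) = 6378175.359 m.
X = (N+h)·cosφ·cosλ = -1085630.741 m; Y = (N+h)·cosφ·sinλ = 6282385.909 m; Z = (N(1−e²)+h)·sinφ = -268679.874 m.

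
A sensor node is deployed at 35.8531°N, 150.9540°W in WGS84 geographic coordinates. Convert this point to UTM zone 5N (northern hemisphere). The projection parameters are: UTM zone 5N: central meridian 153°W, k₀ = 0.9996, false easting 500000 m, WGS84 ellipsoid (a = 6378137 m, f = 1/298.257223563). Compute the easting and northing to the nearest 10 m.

E 684750 m, N 3969590 m

Zone 5 central meridian λ₀ = 6×5 − 183 = -153°; Δλ = +2.0460°.
Transverse Mercator on WGS84 with k₀ = 0.9996 gives E = 684754.930 m, N = 3969587.882 m.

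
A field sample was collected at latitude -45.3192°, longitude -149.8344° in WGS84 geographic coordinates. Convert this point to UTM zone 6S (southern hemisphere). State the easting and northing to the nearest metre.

E 277851 m, N 4977681 m

Zone 6 central meridian λ₀ = 6×6 − 183 = -147°; Δλ = -2.8344°.
Transverse Mercator on WGS84 with k₀ = 0.9996 gives E = 277850.671 m, N = 4977680.925 m.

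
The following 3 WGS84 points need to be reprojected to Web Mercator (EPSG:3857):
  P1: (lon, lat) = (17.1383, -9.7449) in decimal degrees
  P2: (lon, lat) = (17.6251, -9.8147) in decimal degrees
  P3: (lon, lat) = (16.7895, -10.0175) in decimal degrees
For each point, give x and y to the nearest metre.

P1: x 1907827 m, y -1090066 m; P2: x 1962017 m, y -1097950 m; P3: x 1868999 m, y -1120868 m

Web Mercator: x = R·λ, y = R·ln tan(π/4+φ/2), R = 6378137 m.
P1 (-9.7449°, 17.1383°) → (1907826.829, -1090065.512) m.
P2 (-9.8147°, 17.6251°) → (1962017.157, -1097950.194) m.
P3 (-10.0175°, 16.7895°) → (1868998.591, -1120868.172) m.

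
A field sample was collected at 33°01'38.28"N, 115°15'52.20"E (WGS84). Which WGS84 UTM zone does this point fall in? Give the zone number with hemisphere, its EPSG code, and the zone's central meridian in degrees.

Zone 50N (EPSG:32650), central meridian 117°

UTM zone = ⌊(λ + 180)/6⌋ + 1; 115.2645° ∈ [114°, 120°) → zone 50.
Hemisphere: N (φ ≥ 0).
Central meridian λ₀ = 6×50 − 183 = 117°.
EPSG code: 32650.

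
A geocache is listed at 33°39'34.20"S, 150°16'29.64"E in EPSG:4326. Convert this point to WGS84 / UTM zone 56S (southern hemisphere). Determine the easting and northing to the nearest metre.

Zone 56 central meridian λ₀ = 6×56 − 183 = 153°; Δλ = -2.7251°.
Transverse Mercator on WGS84 with k₀ = 0.9996 gives E = 247306.238 m, N = 6272264.734 m.

E 247306 m, N 6272265 m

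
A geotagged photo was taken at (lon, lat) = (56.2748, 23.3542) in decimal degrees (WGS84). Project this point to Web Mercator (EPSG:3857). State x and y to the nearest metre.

Web Mercator is spherical with R = a = 6378137 m.
x = R·λ = 6378137 × 0.982180546 = 6264482.080 m.
y = R·ln tan(π/4 + φ/2) = 6378137 × 0.419387308 = 2674909.709 m.

x 6264482 m, y 2674910 m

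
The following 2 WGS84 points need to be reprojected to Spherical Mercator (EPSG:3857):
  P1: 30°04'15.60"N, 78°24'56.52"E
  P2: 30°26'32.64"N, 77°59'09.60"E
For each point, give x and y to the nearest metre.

P1: x 8729196 m, y 3512680 m; P2: x 8681362 m, y 3560544 m

Web Mercator: x = R·λ, y = R·ln tan(π/4+φ/2), R = 6378137 m.
P1 (30.0710°, 78.4157°) → (8729195.794, 3512679.5001) m.
P2 (30.4424°, 77.9860°) → (8681361.809, 3560543.938) m.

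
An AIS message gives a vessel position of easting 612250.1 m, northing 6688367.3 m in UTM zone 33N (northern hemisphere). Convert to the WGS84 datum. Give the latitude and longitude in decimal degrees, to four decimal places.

lat 60.3163°, lon 17.0321°

Zone 33N: λ₀ = 15°, k₀ = 0.9996, false easting 500000 m.
Meridian distance M = (N − FN)/k₀ = 6691043.7 m.
Inverse transverse Mercator on WGS84 gives φ = 60.31630019°, λ = 17.03209939°.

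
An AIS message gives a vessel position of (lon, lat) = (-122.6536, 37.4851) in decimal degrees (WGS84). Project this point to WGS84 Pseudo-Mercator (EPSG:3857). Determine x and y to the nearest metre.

x -13653736 m, y 4506941 m

Web Mercator is spherical with R = a = 6378137 m.
x = R·λ = 6378137 × -2.140709159 = -13653736.296 m.
y = R·ln tan(π/4 + φ/2) = 6378137 × 0.706623408 = 4506940.906 m.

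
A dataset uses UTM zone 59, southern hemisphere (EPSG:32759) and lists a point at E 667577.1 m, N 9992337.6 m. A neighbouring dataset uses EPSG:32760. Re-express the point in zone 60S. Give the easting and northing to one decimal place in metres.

E -608.7 m, N 9992316.5 m

UTM 59S → geographic: φ = -0.06930004°, λ = 172.50579964°.
UTM 60S (λ₀ = 177°) forward: E = -608.686 m, N = 9992316.480 m.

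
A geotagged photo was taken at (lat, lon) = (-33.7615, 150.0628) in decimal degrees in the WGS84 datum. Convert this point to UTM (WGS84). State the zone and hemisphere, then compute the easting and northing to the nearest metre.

Zone 56S: E 227954 m, N 6260411 m

Longitude 150.0628° lies in the 6° band [150°, 156°), giving zone 56; latitude is south of the equator, so 56S.
Zone 56 central meridian λ₀ = 6×56 − 183 = 153°; Δλ = -2.9372°.
Transverse Mercator on WGS84 with k₀ = 0.9996 gives E = 227954.330 m, N = 6260410.692 m.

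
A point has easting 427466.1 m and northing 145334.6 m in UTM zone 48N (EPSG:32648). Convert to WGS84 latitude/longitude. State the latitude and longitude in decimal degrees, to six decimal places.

Zone 48N: λ₀ = 105°, k₀ = 0.9996, false easting 500000 m.
Meridian distance M = (N − FN)/k₀ = 145392.8 m.
Inverse transverse Mercator on WGS84 gives φ = 1.31479972°, λ = 104.34799979°.

lat 1.314800°, lon 104.348000°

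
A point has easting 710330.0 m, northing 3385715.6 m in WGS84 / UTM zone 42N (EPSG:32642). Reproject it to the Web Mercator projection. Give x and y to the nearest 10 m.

x 7925220 m, y 3579030 m

Unproject from UTM 42N (λ₀ = 69°) → φ = 30.58549996°, λ = 71.19349956°.
Web Mercator (R = 6378137 m): x = 7925224.119 m, y = 3579034.615 m.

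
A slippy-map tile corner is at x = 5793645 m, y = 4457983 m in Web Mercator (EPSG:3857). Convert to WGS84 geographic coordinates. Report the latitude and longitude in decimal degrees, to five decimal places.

lat 37.13530°, lon 52.04520°

R = 6378137 m. λ = x/R = 52.04519854°.
φ = 2·arctan(exp(y/R)) − 90° = 2·arctan(2.01163) − 90° = 37.13530230°.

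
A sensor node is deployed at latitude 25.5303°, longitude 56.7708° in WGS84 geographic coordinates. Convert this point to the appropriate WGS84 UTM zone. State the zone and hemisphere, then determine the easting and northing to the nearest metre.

Longitude 56.7708° lies in the 6° band [54°, 60°), giving zone 40; latitude is north of the equator, so 40N.
Zone 40 central meridian λ₀ = 6×40 − 183 = 57°; Δλ = -0.2292°.
Transverse Mercator on WGS84 with k₀ = 0.9996 gives E = 476971.714 m, N = 2823689.067 m.

Zone 40N: E 476972 m, N 2823689 m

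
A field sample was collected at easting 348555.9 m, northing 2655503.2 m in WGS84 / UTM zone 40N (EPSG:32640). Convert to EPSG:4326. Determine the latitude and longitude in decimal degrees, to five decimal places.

Zone 40N: λ₀ = 57°, k₀ = 0.9996, false easting 500000 m.
Meridian distance M = (N − FN)/k₀ = 2656565.8 m.
Inverse transverse Mercator on WGS84 gives φ = 24.00429989°, λ = 55.51109970°.

lat 24.00430°, lon 55.51110°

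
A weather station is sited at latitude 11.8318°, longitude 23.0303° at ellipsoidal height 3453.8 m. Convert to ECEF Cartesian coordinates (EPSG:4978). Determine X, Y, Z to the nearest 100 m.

X 5749000 m, Y 2443900 m, Z 1299900 m

WGS84: a = 6378137 m, e² = 0.006694380; N(φ) = a/√(1−e²sin²φ) = 6379034.718 m.
X = (N+h)·cosφ·cosλ = 5748995.895 m; Y = (N+h)·cosφ·sinλ = 2443892.843 m; Z = (N(1−e²)+h)·sinφ = 1299905.084 m.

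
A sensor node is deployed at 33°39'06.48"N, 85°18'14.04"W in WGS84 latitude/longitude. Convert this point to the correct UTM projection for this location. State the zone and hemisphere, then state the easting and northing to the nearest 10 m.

Longitude -85.3039° lies in the 6° band [-90°, -84°), giving zone 16; latitude is north of the equator, so 16N.
Zone 16 central meridian λ₀ = 6×16 − 183 = -87°; Δλ = +1.6961°.
Transverse Mercator on WGS84 with k₀ = 0.9996 gives E = 657276.287 m, N = 3724839.558 m.

Zone 16N: E 657280 m, N 3724840 m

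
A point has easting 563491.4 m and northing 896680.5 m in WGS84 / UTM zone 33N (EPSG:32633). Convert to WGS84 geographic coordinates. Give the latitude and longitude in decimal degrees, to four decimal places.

Zone 33N: λ₀ = 15°, k₀ = 0.9996, false easting 500000 m.
Meridian distance M = (N − FN)/k₀ = 897039.3 m.
Inverse transverse Mercator on WGS84 gives φ = 8.11160006°, λ = 15.57629967°.

lat 8.1116°, lon 15.5763°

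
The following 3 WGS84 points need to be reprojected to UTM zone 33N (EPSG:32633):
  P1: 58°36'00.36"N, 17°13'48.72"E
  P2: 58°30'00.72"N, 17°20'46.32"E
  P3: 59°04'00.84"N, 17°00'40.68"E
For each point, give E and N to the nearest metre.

P1: E 629598 m, N 6497678 m; P2: E 636725 m, N 6486789 m; P3: E 615318 m, N 6549238 m

UTM zone 33N: λ₀ = 15°, k₀ = 0.9996.
P1 (58.6001°, 17.2302°) → (629597.714, 6497677.606) m.
P2 (58.5002°, 17.3462°) → (636725.474, 6486788.558) m.
P3 (59.0669°, 17.0113°) → (615318.439, 6549237.855) m.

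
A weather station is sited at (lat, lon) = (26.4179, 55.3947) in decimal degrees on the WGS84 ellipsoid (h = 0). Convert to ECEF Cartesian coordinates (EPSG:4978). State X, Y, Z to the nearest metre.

WGS84: a = 6378137 m, e² = 0.006694380; N(φ) = a/√(1−e²sin²φ) = 6382367.193 m.
X = (N+h)·cosφ·cosλ = 3246158.786 m; Y = (N+h)·cosφ·sinλ = 4704643.920 m; Z = (N(1−e²)+h)·sinφ = 2820601.404 m.

X 3246159 m, Y 4704644 m, Z 2820601 m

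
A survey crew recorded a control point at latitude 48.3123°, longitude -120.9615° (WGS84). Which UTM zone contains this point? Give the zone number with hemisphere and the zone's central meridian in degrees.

UTM zone = ⌊(λ + 180)/6⌋ + 1; -120.9615° ∈ [-126°, -120°) → zone 10.
Hemisphere: N (φ ≥ 0).
Central meridian λ₀ = 6×10 − 183 = -123°.

Zone 10N, central meridian -123°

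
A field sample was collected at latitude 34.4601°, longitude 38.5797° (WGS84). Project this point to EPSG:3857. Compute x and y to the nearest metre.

Web Mercator is spherical with R = a = 6378137 m.
x = R·λ = 6378137 × 0.673342789 = 4294672.559 m.
y = R·ln tan(π/4 + φ/2) = 6378137 × 0.641370796 = 4090750.806 m.

x 4294673 m, y 4090751 m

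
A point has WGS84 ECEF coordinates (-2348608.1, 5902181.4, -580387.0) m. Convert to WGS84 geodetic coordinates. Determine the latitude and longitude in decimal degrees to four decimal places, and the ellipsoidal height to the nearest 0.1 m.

λ = atan2(Y, X) = 111.69869981°; p = √(X²+Y²) = 6352299.2 m.
Bowring's method on WGS84 (a = 6378137 m, b = 6356752.314 m) gives φ = -5.25539976°, h = 798.982 m.

lat -5.2554°, lon 111.6987°, h 799.0 m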